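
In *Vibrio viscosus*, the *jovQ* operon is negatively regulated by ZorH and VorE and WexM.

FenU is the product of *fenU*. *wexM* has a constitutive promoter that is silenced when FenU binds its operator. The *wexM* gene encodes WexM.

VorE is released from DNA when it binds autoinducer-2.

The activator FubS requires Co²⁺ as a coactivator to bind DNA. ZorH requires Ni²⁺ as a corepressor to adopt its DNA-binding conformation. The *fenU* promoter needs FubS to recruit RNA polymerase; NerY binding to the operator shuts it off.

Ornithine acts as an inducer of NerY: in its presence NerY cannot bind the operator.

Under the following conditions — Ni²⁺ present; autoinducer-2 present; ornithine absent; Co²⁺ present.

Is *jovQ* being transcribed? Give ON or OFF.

OFF

Ni²⁺ is present, so ZorH is active.
Autoinducer-2 is present, so VorE is inactive.
Ornithine is absent, so NerY is active.
Co²⁺ is present, so FubS is active.
With repressor NerY bound, *fenU* is not transcribed.
So FenU is not produced.
With no repressor bound, *wexM* is transcribed.
So WexM is produced and active.
With repressor ZorH bound, *jovQ* is not transcribed.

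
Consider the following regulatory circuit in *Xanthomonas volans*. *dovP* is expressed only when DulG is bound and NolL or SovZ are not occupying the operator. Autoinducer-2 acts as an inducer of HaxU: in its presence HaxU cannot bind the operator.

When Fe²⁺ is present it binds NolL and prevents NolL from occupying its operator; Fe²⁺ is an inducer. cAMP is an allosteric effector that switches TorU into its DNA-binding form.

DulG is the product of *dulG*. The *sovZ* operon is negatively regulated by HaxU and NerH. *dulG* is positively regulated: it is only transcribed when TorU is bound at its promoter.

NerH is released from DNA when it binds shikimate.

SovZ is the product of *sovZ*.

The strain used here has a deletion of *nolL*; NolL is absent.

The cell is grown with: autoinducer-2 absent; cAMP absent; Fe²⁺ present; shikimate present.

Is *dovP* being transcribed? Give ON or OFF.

NolL is non-functional in this strain, so it has no effect.
cAMP is absent, so TorU is inactive.
Required activator TorU is absent, so *dulG* is not transcribed.
So DulG is not produced.
Autoinducer-2 is absent, so HaxU is active.
Shikimate is present, so NerH is inactive.
With repressor HaxU bound, *sovZ* is not transcribed.
So SovZ is not produced.
Required activator DulG is absent, so *dovP* is not transcribed.

OFF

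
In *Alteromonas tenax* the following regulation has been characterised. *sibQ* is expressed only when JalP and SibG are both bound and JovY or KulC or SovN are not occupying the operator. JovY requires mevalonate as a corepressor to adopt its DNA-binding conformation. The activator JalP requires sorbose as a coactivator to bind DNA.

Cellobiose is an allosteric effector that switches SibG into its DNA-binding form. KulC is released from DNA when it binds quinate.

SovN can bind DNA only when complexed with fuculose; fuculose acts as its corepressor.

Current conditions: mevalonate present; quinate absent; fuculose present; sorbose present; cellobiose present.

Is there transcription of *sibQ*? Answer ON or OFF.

OFF

Sorbose is present, so JalP is active.
Mevalonate is present, so JovY is active.
Quinate is absent, so KulC is active.
Cellobiose is present, so SibG is active.
Fuculose is present, so SovN is active.
With repressor JovY bound, *sibQ* is not transcribed.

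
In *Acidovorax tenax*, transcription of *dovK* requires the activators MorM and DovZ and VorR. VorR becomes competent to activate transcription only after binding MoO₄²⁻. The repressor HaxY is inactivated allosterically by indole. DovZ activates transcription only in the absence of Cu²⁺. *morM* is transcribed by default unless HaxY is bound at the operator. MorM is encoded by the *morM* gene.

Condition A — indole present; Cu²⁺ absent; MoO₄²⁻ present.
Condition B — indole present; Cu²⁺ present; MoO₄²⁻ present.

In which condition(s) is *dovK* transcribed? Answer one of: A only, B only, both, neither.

Condition A:
Indole is present, so HaxY is inactive.
With no repressor bound, *morM* is transcribed.
So MorM is produced and active.
Cu²⁺ is absent, so DovZ is active.
MoO₄²⁻ is present, so VorR is active.
No repressor is bound and MorM and DovZ and VorR are active, so *dovK* is transcribed.
→ *dovK* is ON in A.
Condition B:
Indole is present, so HaxY is inactive.
With no repressor bound, *morM* is transcribed.
So MorM is produced and active.
Cu²⁺ is present, so DovZ is inactive.
MoO₄²⁻ is present, so VorR is active.
Required activator DovZ is absent, so *dovK* is not transcribed.
→ *dovK* is OFF in B.

A only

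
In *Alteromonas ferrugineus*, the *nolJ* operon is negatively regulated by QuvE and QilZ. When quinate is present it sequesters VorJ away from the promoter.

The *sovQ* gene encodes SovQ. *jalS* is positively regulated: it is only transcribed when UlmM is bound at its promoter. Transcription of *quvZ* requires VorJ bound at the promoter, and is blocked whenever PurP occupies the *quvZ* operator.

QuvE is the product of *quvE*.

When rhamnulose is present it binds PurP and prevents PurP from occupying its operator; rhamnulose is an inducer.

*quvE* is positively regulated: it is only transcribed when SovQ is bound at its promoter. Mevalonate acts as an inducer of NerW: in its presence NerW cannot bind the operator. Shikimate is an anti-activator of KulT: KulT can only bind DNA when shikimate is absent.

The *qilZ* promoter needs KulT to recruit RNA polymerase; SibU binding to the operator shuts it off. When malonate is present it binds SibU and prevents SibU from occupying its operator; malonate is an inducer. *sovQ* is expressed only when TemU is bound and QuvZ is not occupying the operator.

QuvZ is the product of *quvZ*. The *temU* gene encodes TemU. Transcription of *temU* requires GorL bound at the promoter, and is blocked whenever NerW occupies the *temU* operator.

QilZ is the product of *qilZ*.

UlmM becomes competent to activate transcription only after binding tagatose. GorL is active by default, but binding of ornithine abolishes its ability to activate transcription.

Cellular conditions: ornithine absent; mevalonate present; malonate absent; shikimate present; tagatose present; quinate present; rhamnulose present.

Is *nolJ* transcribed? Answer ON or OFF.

OFF

Mevalonate is present, so NerW is inactive.
Ornithine is absent, so GorL is active.
No repressor is bound and GorL is active, so *temU* is transcribed.
So TemU is produced and active.
Rhamnulose is present, so PurP is inactive.
Quinate is present, so VorJ is inactive.
Required activator VorJ is absent, so *quvZ* is not transcribed.
So QuvZ is not produced.
No repressor is bound and TemU is active, so *sovQ* is transcribed.
So SovQ is produced and active.
No repressor is bound and SovQ is active, so *quvE* is transcribed.
So QuvE is produced and active.
Malonate is absent, so SibU is active.
Shikimate is present, so KulT is inactive.
With repressor SibU bound, *qilZ* is not transcribed.
So QilZ is not produced.
With repressor QuvE bound, *nolJ* is not transcribed.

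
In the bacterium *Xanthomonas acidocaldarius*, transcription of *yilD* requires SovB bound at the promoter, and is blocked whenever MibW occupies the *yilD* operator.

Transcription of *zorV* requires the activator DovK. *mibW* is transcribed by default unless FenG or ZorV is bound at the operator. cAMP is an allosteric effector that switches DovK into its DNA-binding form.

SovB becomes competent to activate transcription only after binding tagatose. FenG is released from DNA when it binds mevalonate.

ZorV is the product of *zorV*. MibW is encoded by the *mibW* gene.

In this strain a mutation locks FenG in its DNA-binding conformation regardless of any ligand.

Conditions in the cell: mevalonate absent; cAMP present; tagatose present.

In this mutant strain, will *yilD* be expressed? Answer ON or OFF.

FenG is constitutively active in this strain.
cAMP is present, so DovK is active.
No repressor is bound and DovK is active, so *zorV* is transcribed.
So ZorV is produced and active.
With repressor FenG bound, *mibW* is not transcribed.
So MibW is not produced.
Tagatose is present, so SovB is active.
No repressor is bound and SovB is active, so *yilD* is transcribed.

ON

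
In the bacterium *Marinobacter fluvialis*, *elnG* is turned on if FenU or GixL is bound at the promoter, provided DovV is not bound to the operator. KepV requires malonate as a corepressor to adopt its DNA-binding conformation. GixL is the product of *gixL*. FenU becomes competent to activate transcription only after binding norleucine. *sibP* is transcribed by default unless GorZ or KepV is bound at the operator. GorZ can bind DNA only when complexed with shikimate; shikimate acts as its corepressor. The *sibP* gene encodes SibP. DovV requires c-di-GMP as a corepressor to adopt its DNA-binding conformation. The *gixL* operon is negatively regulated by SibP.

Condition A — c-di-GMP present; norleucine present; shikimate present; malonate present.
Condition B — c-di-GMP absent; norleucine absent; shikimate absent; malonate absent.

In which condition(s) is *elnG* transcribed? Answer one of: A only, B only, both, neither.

neither

Condition A:
c-di-GMP is present, so DovV is active.
Norleucine is present, so FenU is active.
Shikimate is present, so GorZ is active.
Malonate is present, so KepV is active.
With repressor GorZ bound, *sibP* is not transcribed.
So SibP is not produced.
With no repressor bound, *gixL* is transcribed.
So GixL is produced and active.
With repressor DovV bound, *elnG* is not transcribed.
→ *elnG* is OFF in A.
Condition B:
c-di-GMP is absent, so DovV is inactive.
Norleucine is absent, so FenU is inactive.
Shikimate is absent, so GorZ is inactive.
Malonate is absent, so KepV is inactive.
With no repressor bound, *sibP* is transcribed.
So SibP is produced and active.
With repressor SibP bound, *gixL* is not transcribed.
So GixL is not produced.
No activator is available at the *elnG* promoter, so *elnG* is not transcribed.
→ *elnG* is OFF in B.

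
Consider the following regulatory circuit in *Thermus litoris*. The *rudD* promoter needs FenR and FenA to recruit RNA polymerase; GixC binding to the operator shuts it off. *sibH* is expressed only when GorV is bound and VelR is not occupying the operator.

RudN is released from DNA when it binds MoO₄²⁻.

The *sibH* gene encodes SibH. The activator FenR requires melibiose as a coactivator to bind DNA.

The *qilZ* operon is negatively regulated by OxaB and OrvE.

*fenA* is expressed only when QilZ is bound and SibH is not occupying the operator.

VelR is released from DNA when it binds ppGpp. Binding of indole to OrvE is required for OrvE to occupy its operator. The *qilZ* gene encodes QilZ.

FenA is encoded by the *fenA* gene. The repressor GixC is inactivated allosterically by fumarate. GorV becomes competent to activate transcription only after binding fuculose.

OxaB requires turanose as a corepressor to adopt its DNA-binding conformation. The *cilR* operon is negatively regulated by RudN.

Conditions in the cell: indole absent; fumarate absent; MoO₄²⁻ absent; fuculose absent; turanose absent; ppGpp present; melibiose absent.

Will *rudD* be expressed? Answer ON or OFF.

OFF

Fumarate is absent, so GixC is active.
Melibiose is absent, so FenR is inactive.
Turanose is absent, so OxaB is inactive.
Indole is absent, so OrvE is inactive.
With no repressor bound, *qilZ* is transcribed.
So QilZ is produced and active.
Fuculose is absent, so GorV is inactive.
ppGpp is present, so VelR is inactive.
Required activator GorV is absent, so *sibH* is not transcribed.
So SibH is not produced.
No repressor is bound and QilZ is active, so *fenA* is transcribed.
So FenA is produced and active.
With repressor GixC bound, *rudD* is not transcribed.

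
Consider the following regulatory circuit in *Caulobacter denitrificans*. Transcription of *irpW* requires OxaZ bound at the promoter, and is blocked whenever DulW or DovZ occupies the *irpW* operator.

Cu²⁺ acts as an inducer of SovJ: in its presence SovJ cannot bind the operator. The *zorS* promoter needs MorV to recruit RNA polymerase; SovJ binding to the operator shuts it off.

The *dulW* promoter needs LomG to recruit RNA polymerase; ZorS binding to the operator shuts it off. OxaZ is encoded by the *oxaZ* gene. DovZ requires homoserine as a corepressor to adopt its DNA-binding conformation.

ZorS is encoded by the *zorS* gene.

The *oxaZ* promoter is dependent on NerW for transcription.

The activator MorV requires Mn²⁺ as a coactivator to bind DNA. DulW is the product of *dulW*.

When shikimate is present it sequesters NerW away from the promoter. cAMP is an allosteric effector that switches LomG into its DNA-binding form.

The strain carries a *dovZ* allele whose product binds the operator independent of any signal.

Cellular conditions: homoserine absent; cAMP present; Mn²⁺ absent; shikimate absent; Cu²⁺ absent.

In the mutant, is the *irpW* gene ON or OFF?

OFF

Mn²⁺ is absent, so MorV is inactive.
Cu²⁺ is absent, so SovJ is active.
With repressor SovJ bound, *zorS* is not transcribed.
So ZorS is not produced.
cAMP is present, so LomG is active.
No repressor is bound and LomG is active, so *dulW* is transcribed.
So DulW is produced and active.
DovZ is constitutively active in this strain.
Shikimate is absent, so NerW is active.
No repressor is bound and NerW is active, so *oxaZ* is transcribed.
So OxaZ is produced and active.
With repressor DulW bound, *irpW* is not transcribed.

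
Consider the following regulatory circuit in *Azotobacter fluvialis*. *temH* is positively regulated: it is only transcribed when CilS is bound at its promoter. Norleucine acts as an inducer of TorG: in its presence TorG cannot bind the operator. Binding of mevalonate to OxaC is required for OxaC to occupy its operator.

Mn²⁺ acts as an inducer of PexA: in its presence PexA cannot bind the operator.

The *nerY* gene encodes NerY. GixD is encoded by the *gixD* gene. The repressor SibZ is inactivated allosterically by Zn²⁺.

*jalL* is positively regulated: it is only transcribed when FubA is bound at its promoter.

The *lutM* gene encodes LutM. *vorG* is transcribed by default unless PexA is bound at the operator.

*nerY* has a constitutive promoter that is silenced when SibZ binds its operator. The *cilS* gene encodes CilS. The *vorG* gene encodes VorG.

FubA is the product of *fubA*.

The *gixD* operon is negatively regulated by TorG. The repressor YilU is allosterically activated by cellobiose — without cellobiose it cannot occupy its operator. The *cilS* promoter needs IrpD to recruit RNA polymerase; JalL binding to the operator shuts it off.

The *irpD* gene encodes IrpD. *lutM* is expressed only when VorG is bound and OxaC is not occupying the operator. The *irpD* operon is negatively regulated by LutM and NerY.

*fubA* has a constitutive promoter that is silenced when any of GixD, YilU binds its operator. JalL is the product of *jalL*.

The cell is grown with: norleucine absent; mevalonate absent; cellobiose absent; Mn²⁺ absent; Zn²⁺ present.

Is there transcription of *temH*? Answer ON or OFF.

OFF

Norleucine is absent, so TorG is active.
With repressor TorG bound, *gixD* is not transcribed.
So GixD is not produced.
Cellobiose is absent, so YilU is inactive.
With no repressor bound, *fubA* is transcribed.
So FubA is produced and active.
No repressor is bound and FubA is active, so *jalL* is transcribed.
So JalL is produced and active.
Mevalonate is absent, so OxaC is inactive.
Mn²⁺ is absent, so PexA is active.
With repressor PexA bound, *vorG* is not transcribed.
So VorG is not produced.
Required activator VorG is absent, so *lutM* is not transcribed.
So LutM is not produced.
Zn²⁺ is present, so SibZ is inactive.
With no repressor bound, *nerY* is transcribed.
So NerY is produced and active.
With repressor NerY bound, *irpD* is not transcribed.
So IrpD is not produced.
With repressor JalL bound, *cilS* is not transcribed.
So CilS is not produced.
Required activator CilS is absent, so *temH* is not transcribed.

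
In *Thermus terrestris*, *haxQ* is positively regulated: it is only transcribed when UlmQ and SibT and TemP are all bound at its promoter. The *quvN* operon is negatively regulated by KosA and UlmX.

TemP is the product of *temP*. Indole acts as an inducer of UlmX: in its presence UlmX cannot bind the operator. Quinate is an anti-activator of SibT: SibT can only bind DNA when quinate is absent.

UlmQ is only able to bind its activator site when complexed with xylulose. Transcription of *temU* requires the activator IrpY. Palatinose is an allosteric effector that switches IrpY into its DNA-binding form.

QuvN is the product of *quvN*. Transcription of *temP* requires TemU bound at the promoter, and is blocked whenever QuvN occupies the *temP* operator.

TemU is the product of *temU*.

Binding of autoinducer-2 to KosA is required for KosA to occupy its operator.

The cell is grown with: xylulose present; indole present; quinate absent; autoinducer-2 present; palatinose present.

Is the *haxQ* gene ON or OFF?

Xylulose is present, so UlmQ is active.
Quinate is absent, so SibT is active.
Autoinducer-2 is present, so KosA is active.
Indole is present, so UlmX is inactive.
With repressor KosA bound, *quvN* is not transcribed.
So QuvN is not produced.
Palatinose is present, so IrpY is active.
No repressor is bound and IrpY is active, so *temU* is transcribed.
So TemU is produced and active.
No repressor is bound and TemU is active, so *temP* is transcribed.
So TemP is produced and active.
No repressor is bound and UlmQ and SibT and TemP are active, so *haxQ* is transcribed.

ON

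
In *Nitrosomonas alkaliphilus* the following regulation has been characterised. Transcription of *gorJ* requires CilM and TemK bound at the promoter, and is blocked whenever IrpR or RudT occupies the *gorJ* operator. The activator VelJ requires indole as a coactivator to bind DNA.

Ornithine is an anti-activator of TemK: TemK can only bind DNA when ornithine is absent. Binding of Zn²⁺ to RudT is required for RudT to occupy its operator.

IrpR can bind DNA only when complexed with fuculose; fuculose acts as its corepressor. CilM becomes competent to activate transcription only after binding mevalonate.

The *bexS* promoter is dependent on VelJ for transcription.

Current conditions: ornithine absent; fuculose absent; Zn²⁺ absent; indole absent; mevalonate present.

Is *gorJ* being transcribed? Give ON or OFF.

ON

Fuculose is absent, so IrpR is inactive.
Mevalonate is present, so CilM is active.
Zn²⁺ is absent, so RudT is inactive.
Ornithine is absent, so TemK is active.
No repressor is bound and CilM and TemK are active, so *gorJ* is transcribed.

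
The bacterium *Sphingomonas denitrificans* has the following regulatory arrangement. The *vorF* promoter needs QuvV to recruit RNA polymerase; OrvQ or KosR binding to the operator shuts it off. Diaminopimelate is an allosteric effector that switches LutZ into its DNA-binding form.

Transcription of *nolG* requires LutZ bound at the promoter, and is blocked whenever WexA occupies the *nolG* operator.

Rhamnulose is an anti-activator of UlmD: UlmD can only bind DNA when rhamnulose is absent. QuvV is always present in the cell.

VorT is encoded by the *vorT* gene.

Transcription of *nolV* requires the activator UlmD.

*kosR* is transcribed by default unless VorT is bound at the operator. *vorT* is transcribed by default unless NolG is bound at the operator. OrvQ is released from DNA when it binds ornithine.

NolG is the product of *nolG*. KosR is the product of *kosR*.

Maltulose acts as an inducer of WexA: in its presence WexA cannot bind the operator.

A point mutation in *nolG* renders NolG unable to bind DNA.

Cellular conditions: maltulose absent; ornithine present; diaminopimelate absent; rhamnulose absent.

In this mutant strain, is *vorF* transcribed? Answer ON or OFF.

ON

QuvV is produced constitutively and is active.
Ornithine is present, so OrvQ is inactive.
NolG is non-functional in this strain, so it has no effect.
With no repressor bound, *vorT* is transcribed.
So VorT is produced and active.
With repressor VorT bound, *kosR* is not transcribed.
So KosR is not produced.
No repressor is bound and QuvV is active, so *vorF* is transcribed.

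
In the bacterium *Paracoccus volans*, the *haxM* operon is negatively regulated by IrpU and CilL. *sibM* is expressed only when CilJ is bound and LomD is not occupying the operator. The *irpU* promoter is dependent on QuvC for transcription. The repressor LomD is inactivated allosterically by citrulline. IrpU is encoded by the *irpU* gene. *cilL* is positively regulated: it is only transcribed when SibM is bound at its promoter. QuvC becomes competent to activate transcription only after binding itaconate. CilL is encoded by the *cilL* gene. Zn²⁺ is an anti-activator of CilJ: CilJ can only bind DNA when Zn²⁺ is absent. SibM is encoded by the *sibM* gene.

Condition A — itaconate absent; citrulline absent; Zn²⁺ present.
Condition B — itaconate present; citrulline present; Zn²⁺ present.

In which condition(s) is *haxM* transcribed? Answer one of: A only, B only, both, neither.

Condition A:
Itaconate is absent, so QuvC is inactive.
Required activator QuvC is absent, so *irpU* is not transcribed.
So IrpU is not produced.
Citrulline is absent, so LomD is active.
Zn²⁺ is present, so CilJ is inactive.
With repressor LomD bound, *sibM* is not transcribed.
So SibM is not produced.
Required activator SibM is absent, so *cilL* is not transcribed.
So CilL is not produced.
With no repressor bound, *haxM* is transcribed.
→ *haxM* is ON in A.
Condition B:
Itaconate is present, so QuvC is active.
No repressor is bound and QuvC is active, so *irpU* is transcribed.
So IrpU is produced and active.
Citrulline is present, so LomD is inactive.
Zn²⁺ is present, so CilJ is inactive.
Required activator CilJ is absent, so *sibM* is not transcribed.
So SibM is not produced.
Required activator SibM is absent, so *cilL* is not transcribed.
So CilL is not produced.
With repressor IrpU bound, *haxM* is not transcribed.
→ *haxM* is OFF in B.

A only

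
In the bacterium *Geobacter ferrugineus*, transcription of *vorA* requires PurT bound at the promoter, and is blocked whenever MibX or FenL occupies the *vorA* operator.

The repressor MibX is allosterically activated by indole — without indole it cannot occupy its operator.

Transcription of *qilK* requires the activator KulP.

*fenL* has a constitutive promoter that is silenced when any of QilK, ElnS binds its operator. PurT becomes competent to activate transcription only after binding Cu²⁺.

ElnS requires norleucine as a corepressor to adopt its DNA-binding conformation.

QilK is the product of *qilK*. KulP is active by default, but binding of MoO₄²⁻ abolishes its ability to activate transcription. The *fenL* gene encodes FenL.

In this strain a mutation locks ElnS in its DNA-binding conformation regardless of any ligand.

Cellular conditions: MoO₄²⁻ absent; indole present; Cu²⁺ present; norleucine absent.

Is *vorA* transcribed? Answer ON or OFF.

OFF

Indole is present, so MibX is active.
Cu²⁺ is present, so PurT is active.
MoO₄²⁻ is absent, so KulP is active.
No repressor is bound and KulP is active, so *qilK* is transcribed.
So QilK is produced and active.
ElnS is constitutively active in this strain.
With repressor QilK bound, *fenL* is not transcribed.
So FenL is not produced.
With repressor MibX bound, *vorA* is not transcribed.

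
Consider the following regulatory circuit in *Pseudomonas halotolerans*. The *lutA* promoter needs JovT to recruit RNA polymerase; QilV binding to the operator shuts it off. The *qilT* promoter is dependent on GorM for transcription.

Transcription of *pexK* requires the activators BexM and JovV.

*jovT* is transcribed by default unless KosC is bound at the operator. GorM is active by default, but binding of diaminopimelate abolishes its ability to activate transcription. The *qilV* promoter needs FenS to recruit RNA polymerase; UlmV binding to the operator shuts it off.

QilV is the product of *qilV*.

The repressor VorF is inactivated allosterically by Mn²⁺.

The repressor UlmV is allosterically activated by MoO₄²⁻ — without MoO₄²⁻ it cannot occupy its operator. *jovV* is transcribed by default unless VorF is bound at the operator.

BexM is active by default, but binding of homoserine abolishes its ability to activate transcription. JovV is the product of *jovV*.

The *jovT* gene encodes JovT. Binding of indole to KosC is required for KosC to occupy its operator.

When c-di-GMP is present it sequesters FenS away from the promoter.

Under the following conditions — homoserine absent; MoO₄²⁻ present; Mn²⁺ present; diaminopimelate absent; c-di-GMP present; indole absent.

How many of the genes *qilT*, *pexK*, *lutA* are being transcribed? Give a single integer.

Diaminopimelate is absent, so GorM is active.
No repressor is bound and GorM is active, so *qilT* is transcribed.
→ *qilT* is ON.
Homoserine is absent, so BexM is active.
Mn²⁺ is present, so VorF is inactive.
With no repressor bound, *jovV* is transcribed.
So JovV is produced and active.
No repressor is bound and BexM and JovV are active, so *pexK* is transcribed.
→ *pexK* is ON.
c-di-GMP is present, so FenS is inactive.
MoO₄²⁻ is present, so UlmV is active.
With repressor UlmV bound, *qilV* is not transcribed.
So QilV is not produced.
Indole is absent, so KosC is inactive.
With no repressor bound, *jovT* is transcribed.
So JovT is produced and active.
No repressor is bound and JovT is active, so *lutA* is transcribed.
→ *lutA* is ON.
3 of the 3 genes are transcribed.

3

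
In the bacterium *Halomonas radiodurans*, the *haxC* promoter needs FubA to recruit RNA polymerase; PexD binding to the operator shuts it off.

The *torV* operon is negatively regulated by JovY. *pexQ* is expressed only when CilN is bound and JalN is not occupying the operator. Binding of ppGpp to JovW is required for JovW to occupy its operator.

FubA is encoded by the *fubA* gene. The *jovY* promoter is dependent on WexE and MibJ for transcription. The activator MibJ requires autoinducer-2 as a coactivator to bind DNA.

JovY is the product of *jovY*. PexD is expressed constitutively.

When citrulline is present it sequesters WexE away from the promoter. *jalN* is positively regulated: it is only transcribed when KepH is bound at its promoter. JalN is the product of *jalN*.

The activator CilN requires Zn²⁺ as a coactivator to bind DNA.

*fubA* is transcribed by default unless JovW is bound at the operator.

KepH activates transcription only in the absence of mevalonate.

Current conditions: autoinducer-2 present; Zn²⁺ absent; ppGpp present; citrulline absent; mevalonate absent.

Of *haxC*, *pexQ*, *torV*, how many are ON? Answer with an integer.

0

ppGpp is present, so JovW is active.
With repressor JovW bound, *fubA* is not transcribed.
So FubA is not produced.
PexD is produced constitutively and is active.
With repressor PexD bound, *haxC* is not transcribed.
→ *haxC* is OFF.
Zn²⁺ is absent, so CilN is inactive.
Mevalonate is absent, so KepH is active.
No repressor is bound and KepH is active, so *jalN* is transcribed.
So JalN is produced and active.
With repressor JalN bound, *pexQ* is not transcribed.
→ *pexQ* is OFF.
Citrulline is absent, so WexE is active.
Autoinducer-2 is present, so MibJ is active.
No repressor is bound and WexE and MibJ are active, so *jovY* is transcribed.
So JovY is produced and active.
With repressor JovY bound, *torV* is not transcribed.
→ *torV* is OFF.
0 of the 3 genes are transcribed.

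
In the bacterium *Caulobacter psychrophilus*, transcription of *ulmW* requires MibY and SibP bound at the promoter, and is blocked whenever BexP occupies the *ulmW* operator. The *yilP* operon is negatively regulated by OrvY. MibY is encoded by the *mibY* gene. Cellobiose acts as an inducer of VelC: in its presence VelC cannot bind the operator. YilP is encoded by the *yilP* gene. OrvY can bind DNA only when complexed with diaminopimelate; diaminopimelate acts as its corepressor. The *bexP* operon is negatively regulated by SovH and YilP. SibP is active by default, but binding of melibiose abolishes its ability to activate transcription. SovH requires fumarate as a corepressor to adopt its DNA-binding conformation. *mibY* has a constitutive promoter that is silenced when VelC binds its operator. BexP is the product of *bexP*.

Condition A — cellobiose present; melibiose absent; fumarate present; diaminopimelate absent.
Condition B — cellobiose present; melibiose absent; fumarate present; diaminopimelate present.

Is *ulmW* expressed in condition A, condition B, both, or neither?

both

Condition A:
Cellobiose is present, so VelC is inactive.
With no repressor bound, *mibY* is transcribed.
So MibY is produced and active.
Melibiose is absent, so SibP is active.
Fumarate is present, so SovH is active.
Diaminopimelate is absent, so OrvY is inactive.
With no repressor bound, *yilP* is transcribed.
So YilP is produced and active.
With repressor SovH bound, *bexP* is not transcribed.
So BexP is not produced.
No repressor is bound and MibY and SibP are active, so *ulmW* is transcribed.
→ *ulmW* is ON in A.
Condition B:
Cellobiose is present, so VelC is inactive.
With no repressor bound, *mibY* is transcribed.
So MibY is produced and active.
Melibiose is absent, so SibP is active.
Fumarate is present, so SovH is active.
Diaminopimelate is present, so OrvY is active.
With repressor OrvY bound, *yilP* is not transcribed.
So YilP is not produced.
With repressor SovH bound, *bexP* is not transcribed.
So BexP is not produced.
No repressor is bound and MibY and SibP are active, so *ulmW* is transcribed.
→ *ulmW* is ON in B.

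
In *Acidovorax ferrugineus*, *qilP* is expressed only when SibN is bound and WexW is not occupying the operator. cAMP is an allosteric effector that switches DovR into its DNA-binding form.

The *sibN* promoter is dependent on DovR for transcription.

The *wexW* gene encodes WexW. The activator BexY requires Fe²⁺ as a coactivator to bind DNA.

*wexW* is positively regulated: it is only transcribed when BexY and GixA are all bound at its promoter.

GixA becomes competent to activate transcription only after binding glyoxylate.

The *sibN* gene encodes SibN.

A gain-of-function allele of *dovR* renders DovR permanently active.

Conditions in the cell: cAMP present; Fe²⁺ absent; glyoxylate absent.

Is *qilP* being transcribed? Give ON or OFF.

DovR is constitutively active in this strain.
No repressor is bound and DovR is active, so *sibN* is transcribed.
So SibN is produced and active.
Fe²⁺ is absent, so BexY is inactive.
Glyoxylate is absent, so GixA is inactive.
Required activator BexY is absent, so *wexW* is not transcribed.
So WexW is not produced.
No repressor is bound and SibN is active, so *qilP* is transcribed.

ON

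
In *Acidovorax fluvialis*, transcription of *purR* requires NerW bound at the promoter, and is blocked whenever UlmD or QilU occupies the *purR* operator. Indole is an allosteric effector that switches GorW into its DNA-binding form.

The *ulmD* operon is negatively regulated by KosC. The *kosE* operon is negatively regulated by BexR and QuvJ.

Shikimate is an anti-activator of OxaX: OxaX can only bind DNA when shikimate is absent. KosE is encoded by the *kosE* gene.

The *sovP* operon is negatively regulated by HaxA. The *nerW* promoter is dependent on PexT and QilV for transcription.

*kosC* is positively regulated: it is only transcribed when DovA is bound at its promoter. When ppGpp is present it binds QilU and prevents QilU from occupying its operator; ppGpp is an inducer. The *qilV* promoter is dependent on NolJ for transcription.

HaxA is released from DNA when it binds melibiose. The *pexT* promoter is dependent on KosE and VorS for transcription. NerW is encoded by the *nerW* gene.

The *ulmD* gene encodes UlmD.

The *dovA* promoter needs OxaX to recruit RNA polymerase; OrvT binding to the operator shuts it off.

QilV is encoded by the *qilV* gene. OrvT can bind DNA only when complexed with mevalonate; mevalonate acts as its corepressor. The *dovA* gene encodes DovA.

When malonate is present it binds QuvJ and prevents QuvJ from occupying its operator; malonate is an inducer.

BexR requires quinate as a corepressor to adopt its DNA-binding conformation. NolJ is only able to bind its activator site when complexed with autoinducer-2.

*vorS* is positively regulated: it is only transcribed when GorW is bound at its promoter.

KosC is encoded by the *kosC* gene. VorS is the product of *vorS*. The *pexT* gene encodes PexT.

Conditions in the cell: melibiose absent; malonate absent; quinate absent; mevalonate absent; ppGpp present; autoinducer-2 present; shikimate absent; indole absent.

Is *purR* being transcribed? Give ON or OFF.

Quinate is absent, so BexR is inactive.
Malonate is absent, so QuvJ is active.
With repressor QuvJ bound, *kosE* is not transcribed.
So KosE is not produced.
Indole is absent, so GorW is inactive.
Required activator GorW is absent, so *vorS* is not transcribed.
So VorS is not produced.
Required activator KosE is absent, so *pexT* is not transcribed.
So PexT is not produced.
Autoinducer-2 is present, so NolJ is active.
No repressor is bound and NolJ is active, so *qilV* is transcribed.
So QilV is produced and active.
Required activator PexT is absent, so *nerW* is not transcribed.
So NerW is not produced.
Shikimate is absent, so OxaX is active.
Mevalonate is absent, so OrvT is inactive.
No repressor is bound and OxaX is active, so *dovA* is transcribed.
So DovA is produced and active.
No repressor is bound and DovA is active, so *kosC* is transcribed.
So KosC is produced and active.
With repressor KosC bound, *ulmD* is not transcribed.
So UlmD is not produced.
ppGpp is present, so QilU is inactive.
Required activator NerW is absent, so *purR* is not transcribed.

OFF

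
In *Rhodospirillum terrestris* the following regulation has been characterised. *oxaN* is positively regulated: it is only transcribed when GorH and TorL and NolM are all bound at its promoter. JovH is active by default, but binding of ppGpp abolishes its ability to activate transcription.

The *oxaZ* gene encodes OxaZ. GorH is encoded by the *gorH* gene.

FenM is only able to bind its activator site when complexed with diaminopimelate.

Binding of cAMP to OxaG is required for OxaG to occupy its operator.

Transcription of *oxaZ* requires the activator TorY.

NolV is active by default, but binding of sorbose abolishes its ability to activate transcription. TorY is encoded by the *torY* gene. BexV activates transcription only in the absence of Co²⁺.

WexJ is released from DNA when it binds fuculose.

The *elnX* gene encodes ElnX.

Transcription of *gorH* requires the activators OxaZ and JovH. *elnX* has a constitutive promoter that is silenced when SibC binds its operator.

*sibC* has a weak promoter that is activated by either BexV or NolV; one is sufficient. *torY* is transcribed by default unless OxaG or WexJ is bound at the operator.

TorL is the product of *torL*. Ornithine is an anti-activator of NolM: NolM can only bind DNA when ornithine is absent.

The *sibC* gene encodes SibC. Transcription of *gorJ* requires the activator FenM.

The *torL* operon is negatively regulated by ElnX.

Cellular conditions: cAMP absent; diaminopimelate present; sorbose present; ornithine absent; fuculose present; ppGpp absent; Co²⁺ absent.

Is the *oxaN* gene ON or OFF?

cAMP is absent, so OxaG is inactive.
Fuculose is present, so WexJ is inactive.
With no repressor bound, *torY* is transcribed.
So TorY is produced and active.
No repressor is bound and TorY is active, so *oxaZ* is transcribed.
So OxaZ is produced and active.
ppGpp is absent, so JovH is active.
No repressor is bound and OxaZ and JovH are active, so *gorH* is transcribed.
So GorH is produced and active.
Co²⁺ is absent, so BexV is active.
Sorbose is present, so NolV is inactive.
Activator BexV is present, so *sibC* is transcribed.
So SibC is produced and active.
With repressor SibC bound, *elnX* is not transcribed.
So ElnX is not produced.
With no repressor bound, *torL* is transcribed.
So TorL is produced and active.
Ornithine is absent, so NolM is active.
No repressor is bound and GorH and TorL and NolM are active, so *oxaN* is transcribed.

ON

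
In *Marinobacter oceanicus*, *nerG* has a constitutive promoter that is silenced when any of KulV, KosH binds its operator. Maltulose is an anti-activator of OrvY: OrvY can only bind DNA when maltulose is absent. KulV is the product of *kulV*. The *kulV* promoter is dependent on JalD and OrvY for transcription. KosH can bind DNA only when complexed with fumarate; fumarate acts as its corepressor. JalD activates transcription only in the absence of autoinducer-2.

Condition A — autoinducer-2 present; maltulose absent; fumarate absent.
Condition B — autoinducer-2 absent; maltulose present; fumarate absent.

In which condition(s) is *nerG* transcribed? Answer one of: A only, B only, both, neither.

Condition A:
Autoinducer-2 is present, so JalD is inactive.
Maltulose is absent, so OrvY is active.
Required activator JalD is absent, so *kulV* is not transcribed.
So KulV is not produced.
Fumarate is absent, so KosH is inactive.
With no repressor bound, *nerG* is transcribed.
→ *nerG* is ON in A.
Condition B:
Autoinducer-2 is absent, so JalD is active.
Maltulose is present, so OrvY is inactive.
Required activator OrvY is absent, so *kulV* is not transcribed.
So KulV is not produced.
Fumarate is absent, so KosH is inactive.
With no repressor bound, *nerG* is transcribed.
→ *nerG* is ON in B.

both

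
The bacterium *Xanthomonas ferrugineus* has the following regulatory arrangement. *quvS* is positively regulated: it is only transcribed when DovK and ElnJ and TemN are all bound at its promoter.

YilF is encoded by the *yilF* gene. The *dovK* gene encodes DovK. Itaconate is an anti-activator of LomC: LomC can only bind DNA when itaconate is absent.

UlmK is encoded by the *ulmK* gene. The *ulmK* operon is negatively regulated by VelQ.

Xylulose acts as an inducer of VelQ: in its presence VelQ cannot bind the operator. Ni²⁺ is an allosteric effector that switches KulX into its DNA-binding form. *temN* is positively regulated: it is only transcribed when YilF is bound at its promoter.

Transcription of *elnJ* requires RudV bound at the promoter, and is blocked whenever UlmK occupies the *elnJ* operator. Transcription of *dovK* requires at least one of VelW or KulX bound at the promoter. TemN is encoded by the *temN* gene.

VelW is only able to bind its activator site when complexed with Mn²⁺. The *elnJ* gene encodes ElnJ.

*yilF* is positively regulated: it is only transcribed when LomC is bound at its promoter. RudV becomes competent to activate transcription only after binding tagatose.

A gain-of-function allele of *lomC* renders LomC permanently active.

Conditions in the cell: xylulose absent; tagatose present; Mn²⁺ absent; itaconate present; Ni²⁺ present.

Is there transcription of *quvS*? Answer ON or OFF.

ON

Mn²⁺ is absent, so VelW is inactive.
Ni²⁺ is present, so KulX is active.
Activator KulX is present, so *dovK* is transcribed.
So DovK is produced and active.
Tagatose is present, so RudV is active.
Xylulose is absent, so VelQ is active.
With repressor VelQ bound, *ulmK* is not transcribed.
So UlmK is not produced.
No repressor is bound and RudV is active, so *elnJ* is transcribed.
So ElnJ is produced and active.
LomC is constitutively active in this strain.
No repressor is bound and LomC is active, so *yilF* is transcribed.
So YilF is produced and active.
No repressor is bound and YilF is active, so *temN* is transcribed.
So TemN is produced and active.
No repressor is bound and DovK and ElnJ and TemN are active, so *quvS* is transcribed.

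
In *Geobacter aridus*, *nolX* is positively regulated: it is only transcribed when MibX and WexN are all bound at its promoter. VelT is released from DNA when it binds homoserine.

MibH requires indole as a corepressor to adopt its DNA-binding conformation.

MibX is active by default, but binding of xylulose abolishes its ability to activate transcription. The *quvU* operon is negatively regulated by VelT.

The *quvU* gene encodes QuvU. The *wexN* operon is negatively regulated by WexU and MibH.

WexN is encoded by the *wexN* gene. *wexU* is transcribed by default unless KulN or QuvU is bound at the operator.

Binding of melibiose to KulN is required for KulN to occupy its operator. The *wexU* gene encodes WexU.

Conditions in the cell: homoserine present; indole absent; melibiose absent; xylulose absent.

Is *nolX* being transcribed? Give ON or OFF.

Xylulose is absent, so MibX is active.
Melibiose is absent, so KulN is inactive.
Homoserine is present, so VelT is inactive.
With no repressor bound, *quvU* is transcribed.
So QuvU is produced and active.
With repressor QuvU bound, *wexU* is not transcribed.
So WexU is not produced.
Indole is absent, so MibH is inactive.
With no repressor bound, *wexN* is transcribed.
So WexN is produced and active.
No repressor is bound and MibX and WexN are active, so *nolX* is transcribed.

ON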